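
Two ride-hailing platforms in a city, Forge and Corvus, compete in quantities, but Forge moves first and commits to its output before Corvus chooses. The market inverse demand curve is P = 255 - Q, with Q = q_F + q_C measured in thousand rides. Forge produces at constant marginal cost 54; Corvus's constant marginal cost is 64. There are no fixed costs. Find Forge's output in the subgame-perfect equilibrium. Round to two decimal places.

The follower Corvus best-responds to any q_F: π_C = (255 - Q)q_C - 64q_C.
Setting the follower's marginal profit to zero, 191 - q_F - 2q_C = 0, i.e. q_C = (191 - q_F)/2.
Forge substitutes q_C(q_F) into its own profit: π_F = q_F(255 - q_F - (191 - q_F)/2) - 54q_F = (319/2 - (1/2)q_F)q_F - 54q_F.
Maximising: ∂π_F/∂q_F = 211/2 - q_F = 0, giving q_F = 211/2.
Then q_C = (191 - 211/2)/2 = 171/4.

105.50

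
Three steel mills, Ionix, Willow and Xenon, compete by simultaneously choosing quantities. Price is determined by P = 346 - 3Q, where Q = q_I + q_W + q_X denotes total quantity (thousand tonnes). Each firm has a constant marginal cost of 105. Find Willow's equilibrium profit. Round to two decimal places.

1210.02

Each firm earns π_i = (346 - 3Q)q_i - 105q_i.
First-order condition (treating rivals' output as given): 241 - 6q_i - 3·Σ_{j≠i} q_j = 0.
With identical firms every q_j equals q_i, so Σ_{j≠i} q_j = 2q_i and 241 = 12q_i, giving q_i = 241/12.
Price P = 346 - 3·(241/4) = 661/4.
Willow's profit: (661/4 - 105)·(241/12) = 1210.0208.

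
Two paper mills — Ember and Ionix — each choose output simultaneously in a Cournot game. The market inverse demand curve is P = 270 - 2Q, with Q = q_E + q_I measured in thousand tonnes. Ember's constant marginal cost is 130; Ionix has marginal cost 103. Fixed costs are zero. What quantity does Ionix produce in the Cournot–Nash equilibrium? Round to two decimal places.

Ember's profit: π_E = (270 - 2Q)q_E - (130q_E). Setting ∂π_E/∂q_E = 0: 140 - 4q_E - 2(q_I) = 0.
Ionix's first-order condition: 167 - 4q_I - 2(q_E) = 0.
Best responses: q_E = (140 - 2q_I)/4, q_I = (167 - 2q_E)/4.
Solving the pair: q_E = 113/6, q_I = 97/3.

32.33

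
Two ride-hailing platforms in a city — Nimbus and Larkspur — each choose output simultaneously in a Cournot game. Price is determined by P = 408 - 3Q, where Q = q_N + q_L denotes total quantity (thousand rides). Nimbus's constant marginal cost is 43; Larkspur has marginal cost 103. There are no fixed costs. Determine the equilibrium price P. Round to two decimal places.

Nimbus's profit: π_N = (408 - 3Q)q_N - (43q_N). Setting ∂π_N/∂q_N = 0: 365 - 6q_N - 3(q_L) = 0.
Larkspur's first-order condition: 305 - 6q_L - 3(q_N) = 0.
So q_N = (365 - 3q_L)/6 and q_L = (305 - 3q_N)/6.
Substituting one into the other gives q_N = 425/9 and q_L = 245/9.
Total output Q = 670/9, so price P = 408 - 3·(670/9) = 554/3.

184.67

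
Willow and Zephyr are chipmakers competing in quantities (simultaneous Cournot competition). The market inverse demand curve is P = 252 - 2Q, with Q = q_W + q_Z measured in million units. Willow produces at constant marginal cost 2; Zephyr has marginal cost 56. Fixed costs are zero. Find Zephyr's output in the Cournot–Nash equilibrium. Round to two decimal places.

23.67

Willow's profit: π_W = (252 - 2Q)q_W - (2q_W). Setting ∂π_W/∂q_W = 0: 250 - 4q_W - 2(q_Z) = 0.
Zephyr's first-order condition: 196 - 4q_Z - 2(q_W) = 0.
So q_W = (250 - 2q_Z)/4 and q_Z = (196 - 2q_W)/4.
Substituting one into the other gives q_W = 152/3 and q_Z = 71/3.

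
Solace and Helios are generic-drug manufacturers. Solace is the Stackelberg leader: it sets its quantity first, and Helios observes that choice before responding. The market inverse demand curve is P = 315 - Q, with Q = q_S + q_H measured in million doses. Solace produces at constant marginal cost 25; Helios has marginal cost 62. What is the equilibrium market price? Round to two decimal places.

The follower Helios best-responds to any q_S: π_H = (315 - Q)q_H - 62q_H.
Follower FOC: 253 - q_S - 2q_H = 0, so q_H(q_S) = (253 - q_S)/2.
The leader anticipates this reaction. Substituting into P = 315 - Q gives P = 377/2 - (1/2)q_S, so π_S = (377/2 - (1/2)q_S)q_S - 25q_S.
Leader FOC: 327/2 - q_S = 0, so q_S = 327/2.
Then q_H = (253 - 327/2)/2 = 179/4.
Total output Q = 833/4, so price P = 315 - 833/4 = 427/4.

106.75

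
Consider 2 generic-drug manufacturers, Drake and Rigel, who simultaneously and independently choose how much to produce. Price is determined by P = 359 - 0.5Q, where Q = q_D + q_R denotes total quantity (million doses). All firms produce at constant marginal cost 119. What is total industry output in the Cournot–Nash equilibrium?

320

Each firm earns π_i = (359 - 0.5Q)q_i - 119q_i.
Setting ∂π_i/∂q_i = 0 with rivals' quantities fixed: 240 - q_i - (1/2)q_j = 0.
By symmetry each firm produces the same amount; substituting q_j = q_i yields q_i = 240/(3/2) = 160.
Total output Q = 160 + 160 = 320.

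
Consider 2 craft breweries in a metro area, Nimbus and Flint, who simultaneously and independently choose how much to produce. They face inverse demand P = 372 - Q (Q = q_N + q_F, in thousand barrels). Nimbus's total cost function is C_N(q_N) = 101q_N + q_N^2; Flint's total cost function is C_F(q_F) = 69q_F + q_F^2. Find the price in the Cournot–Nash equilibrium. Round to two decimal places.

257.20

Nimbus's profit: π_N = (372 - Q)q_N - (101q_N + q_N²). Setting ∂π_N/∂q_N = 0: 271 - 4q_N - (q_F) = 0.
Flint's profit: π_F = (372 - Q)q_F - (69q_F + q_F²). Setting ∂π_F/∂q_F = 0: 303 - 4q_F - (q_N) = 0.
So q_N = (271 - q_F)/4 and q_F = (303 - q_N)/4.
Solving the pair: q_N = 781/15, q_F = 941/15.
Total output Q = 574/5, so price P = 372 - 574/5 = 1286/5.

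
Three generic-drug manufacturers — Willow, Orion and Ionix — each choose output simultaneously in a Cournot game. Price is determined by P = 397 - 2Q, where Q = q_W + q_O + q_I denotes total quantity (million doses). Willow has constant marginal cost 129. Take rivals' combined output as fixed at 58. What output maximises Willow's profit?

38

With rivals' combined output fixed at 58, Willow's profit is π_W = (397 - 2·58 - 2q_W)q_W - (129q_W) = (281 - 2q_W)q_W - (129q_W).
∂π_W/∂q_W = 152 - 4q_W = 0, so q_W = 38.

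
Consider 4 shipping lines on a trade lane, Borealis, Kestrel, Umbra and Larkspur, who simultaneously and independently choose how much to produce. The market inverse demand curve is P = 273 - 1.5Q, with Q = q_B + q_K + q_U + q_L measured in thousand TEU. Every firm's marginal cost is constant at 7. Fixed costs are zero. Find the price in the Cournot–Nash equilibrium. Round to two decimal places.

A representative firm's profit is π_i = q_i(273 - 1.5Q) - 7q_i.
Setting ∂π_i/∂q_i = 0 with rivals' quantities fixed: 266 - 3q_i - (3/2)·Σ_{j≠i} q_j = 0.
With identical firms every q_j equals q_i, so Σ_{j≠i} q_j = 3q_i and 266 = (15/2)q_i, giving q_i = 532/15.
Total output Q = 141.8667, so price P = 273 - (3/2)·141.8667 = 301/5.

60.20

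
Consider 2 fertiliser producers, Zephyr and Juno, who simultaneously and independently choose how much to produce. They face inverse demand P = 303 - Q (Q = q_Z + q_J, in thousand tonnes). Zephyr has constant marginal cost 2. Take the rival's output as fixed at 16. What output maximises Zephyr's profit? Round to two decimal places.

142.50

With the rival's output fixed at 16, Zephyr's profit is π_Z = (303 - 16 - q_Z)q_Z - (2q_Z) = (287 - q_Z)q_Z - (2q_Z).
∂π_Z/∂q_Z = 285 - 2q_Z = 0, so q_Z = 285/2.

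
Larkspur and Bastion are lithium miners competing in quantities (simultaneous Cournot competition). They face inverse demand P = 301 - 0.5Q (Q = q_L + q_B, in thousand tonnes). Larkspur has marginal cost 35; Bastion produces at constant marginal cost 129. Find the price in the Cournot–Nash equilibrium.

Larkspur's profit: π_L = (301 - 0.5Q)q_L - (35q_L). Setting ∂π_L/∂q_L = 0: 266 - q_L - (1/2)(q_B) = 0.
Bastion's profit: π_B = (301 - 0.5Q)q_B - (129q_B). Setting ∂π_B/∂q_B = 0: 172 - q_B - (1/2)(q_L) = 0.
So q_L = (266 - (1/2)q_B) and q_B = (172 - (1/2)q_L).
Solving the pair: q_L = 240, q_B = 52.
Total output Q = 292, so price P = 301 - (1/2)·292 = 155.

155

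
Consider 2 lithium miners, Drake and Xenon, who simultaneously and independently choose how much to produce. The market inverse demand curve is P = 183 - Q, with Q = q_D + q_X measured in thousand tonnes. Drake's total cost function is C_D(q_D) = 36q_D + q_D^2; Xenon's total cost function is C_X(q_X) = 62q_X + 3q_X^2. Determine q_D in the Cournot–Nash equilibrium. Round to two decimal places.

Drake's profit: π_D = (183 - Q)q_D - (36q_D + q_D²). Setting ∂π_D/∂q_D = 0: 147 - 4q_D - (q_X) = 0.
Xenon's profit: π_X = (183 - Q)q_X - (62q_X + 3q_X²). Setting ∂π_X/∂q_X = 0: 121 - 8q_X - (q_D) = 0.
Rearranging gives the reaction functions q_D = (147 - q_X)/4 and q_X = (121 - q_D)/8.
Substituting one into the other gives q_D = 1055/31 and q_X = 337/31.

34.03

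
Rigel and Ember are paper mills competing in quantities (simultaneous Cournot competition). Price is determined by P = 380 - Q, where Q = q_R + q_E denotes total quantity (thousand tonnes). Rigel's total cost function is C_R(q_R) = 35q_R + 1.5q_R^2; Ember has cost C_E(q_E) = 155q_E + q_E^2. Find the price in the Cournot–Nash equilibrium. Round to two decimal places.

278.16

Rigel's profit: π_R = (380 - Q)q_R - (35q_R + (3/2)q_R²). Setting ∂π_R/∂q_R = 0: 345 - 5q_R - (q_E) = 0.
Ember's first-order condition: 225 - 4q_E - (q_R) = 0.
Best responses: q_R = (345 - q_E)/5, q_E = (225 - q_R)/4.
Solving the pair: q_R = 1155/19, q_E = 780/19.
Total output Q = 1935/19, so price P = 380 - 1935/19 = 278.1579.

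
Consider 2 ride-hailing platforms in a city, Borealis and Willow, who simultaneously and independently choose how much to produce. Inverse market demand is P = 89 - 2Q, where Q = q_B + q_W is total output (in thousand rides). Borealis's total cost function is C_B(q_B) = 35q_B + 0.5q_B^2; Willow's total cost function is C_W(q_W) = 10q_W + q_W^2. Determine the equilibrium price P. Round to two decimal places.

Borealis's profit: π_B = (89 - 2Q)q_B - (35q_B + (1/2)q_B²). Setting ∂π_B/∂q_B = 0: 54 - 5q_B - 2(q_W) = 0.
Willow's first-order condition: 79 - 6q_W - 2(q_B) = 0.
So q_B = (54 - 2q_W)/5 and q_W = (79 - 2q_B)/6.
Substituting one into the other gives q_B = 83/13 and q_W = 287/26.
Total output Q = 453/26, so price P = 89 - 2·(453/26) = 704/13.

54.15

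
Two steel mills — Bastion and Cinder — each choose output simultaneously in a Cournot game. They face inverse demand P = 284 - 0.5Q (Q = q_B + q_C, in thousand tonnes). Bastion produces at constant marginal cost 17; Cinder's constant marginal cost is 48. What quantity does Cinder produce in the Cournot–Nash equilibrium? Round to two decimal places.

136.67

Bastion's profit: π_B = (284 - 0.5Q)q_B - (17q_B). Setting ∂π_B/∂q_B = 0: 267 - q_B - (1/2)(q_C) = 0.
Cinder's first-order condition: 236 - q_C - (1/2)(q_B) = 0.
So q_B = (267 - (1/2)q_C) and q_C = (236 - (1/2)q_B).
Substituting one into the other gives q_B = 596/3 and q_C = 410/3.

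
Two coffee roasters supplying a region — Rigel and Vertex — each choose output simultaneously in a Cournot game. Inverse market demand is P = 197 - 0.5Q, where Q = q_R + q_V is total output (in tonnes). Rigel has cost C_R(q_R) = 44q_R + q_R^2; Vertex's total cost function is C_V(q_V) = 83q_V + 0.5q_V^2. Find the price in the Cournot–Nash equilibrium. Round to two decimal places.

Rigel's profit: π_R = (197 - 0.5Q)q_R - (44q_R + q_R²). Setting ∂π_R/∂q_R = 0: 153 - 3q_R - (1/2)(q_V) = 0.
Vertex's profit: π_V = (197 - 0.5Q)q_V - (83q_V + (1/2)q_V²). Setting ∂π_V/∂q_V = 0: 114 - 2q_V - (1/2)(q_R) = 0.
Best responses: q_R = (153 - (1/2)q_V)/3, q_V = (114 - (1/2)q_R)/2.
Substituting one into the other gives q_R = 996/23 and q_V = 1062/23.
Total output Q = 89.4783, so price P = 197 - (1/2)·89.4783 = 152.2609.

152.26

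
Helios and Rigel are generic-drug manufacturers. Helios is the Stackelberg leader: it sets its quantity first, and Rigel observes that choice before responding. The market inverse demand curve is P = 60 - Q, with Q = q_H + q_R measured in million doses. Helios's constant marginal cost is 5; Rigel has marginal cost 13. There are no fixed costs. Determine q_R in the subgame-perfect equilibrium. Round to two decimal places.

The follower Rigel best-responds to any q_H: π_R = (60 - Q)q_R - 13q_R.
∂π_R/∂q_R = 47 - q_H - 2q_R = 0 gives the reaction function q_R = (47 - q_H)/2.
Helios substitutes q_R(q_H) into its own profit: π_H = q_H(60 - q_H - (47 - q_H)/2) - 5q_H = (73/2 - (1/2)q_H)q_H - 5q_H.
Leader FOC: 63/2 - q_H = 0, so q_H = 63/2.
Then q_R = (47 - 63/2)/2 = 31/4.

7.75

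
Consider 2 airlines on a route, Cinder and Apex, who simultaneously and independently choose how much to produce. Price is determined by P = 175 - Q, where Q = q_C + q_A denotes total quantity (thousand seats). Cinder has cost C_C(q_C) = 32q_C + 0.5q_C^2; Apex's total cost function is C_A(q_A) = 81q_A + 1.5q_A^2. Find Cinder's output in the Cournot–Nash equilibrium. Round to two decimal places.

44.36

Cinder's profit: π_C = (175 - Q)q_C - (32q_C + (1/2)q_C²). Setting ∂π_C/∂q_C = 0: 143 - 3q_C - (q_A) = 0.
Apex's first-order condition: 94 - 5q_A - (q_C) = 0.
Best responses: q_C = (143 - q_A)/3, q_A = (94 - q_C)/5.
Substituting one into the other gives q_C = 621/14 and q_A = 139/14.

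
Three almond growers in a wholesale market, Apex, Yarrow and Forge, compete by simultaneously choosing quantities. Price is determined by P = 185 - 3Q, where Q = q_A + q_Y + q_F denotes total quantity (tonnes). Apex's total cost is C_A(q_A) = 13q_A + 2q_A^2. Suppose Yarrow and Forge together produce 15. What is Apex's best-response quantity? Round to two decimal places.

12.70

With rivals' combined output fixed at 15, Apex's profit is π_A = (185 - 3·15 - 3q_A)q_A - (13q_A + 2q_A²) = (140 - 3q_A)q_A - (13q_A + 2q_A²).
∂π_A/∂q_A = 127 - 10q_A = 0, so q_A = 127/10.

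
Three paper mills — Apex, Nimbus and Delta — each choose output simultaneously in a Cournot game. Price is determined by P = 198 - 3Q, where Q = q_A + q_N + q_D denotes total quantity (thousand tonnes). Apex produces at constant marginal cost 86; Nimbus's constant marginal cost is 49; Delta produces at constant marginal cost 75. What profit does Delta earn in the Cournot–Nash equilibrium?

243

Apex's profit: π_A = (198 - 3Q)q_A - (86q_A). Setting ∂π_A/∂q_A = 0: 112 - 6q_A - 3(q_N + q_D) = 0.
Nimbus's first-order condition: 149 - 6q_N - 3(q_A + q_D) = 0.
Delta's first-order condition: 123 - 6q_D - 3(q_A + q_N) = 0.
Adding the 3 first-order conditions: 384 − 12Q = 0, so Q = 32.
Back-substituting: q_A = (112 − 96)/3 = 16/3, q_N = (149 − 96)/3 = 53/3, q_D = (123 − 96)/3 = 9.
Price P = 198 - 3·32 = 102.
Delta's profit: (102 - 75)·9 = 243.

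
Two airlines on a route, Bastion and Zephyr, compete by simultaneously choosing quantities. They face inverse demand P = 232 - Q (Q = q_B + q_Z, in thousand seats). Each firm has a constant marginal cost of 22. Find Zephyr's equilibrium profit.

4900

Each firm earns π_i = (232 - Q)q_i - 22q_i.
Setting ∂π_i/∂q_i = 0 with rivals' quantities fixed: 210 - 2q_i - q_j = 0.
By symmetry each firm produces the same amount; substituting q_j = q_i yields q_i = 210/3 = 70.
Price P = 232 - 140 = 92.
Zephyr's profit: (92 - 22)·70 = 4900.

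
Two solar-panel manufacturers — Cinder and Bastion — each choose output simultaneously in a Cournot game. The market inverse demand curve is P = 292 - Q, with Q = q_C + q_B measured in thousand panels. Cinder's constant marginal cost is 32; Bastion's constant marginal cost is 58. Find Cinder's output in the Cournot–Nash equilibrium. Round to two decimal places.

95.33

Cinder's profit: π_C = (292 - Q)q_C - (32q_C). Setting ∂π_C/∂q_C = 0: 260 - 2q_C - (q_B) = 0.
Bastion's profit: π_B = (292 - Q)q_B - (58q_B). Setting ∂π_B/∂q_B = 0: 234 - 2q_B - (q_C) = 0.
Rearranging gives the reaction functions q_C = (260 - q_B)/2 and q_B = (234 - q_C)/2.
Solving the pair: q_C = 286/3, q_B = 208/3.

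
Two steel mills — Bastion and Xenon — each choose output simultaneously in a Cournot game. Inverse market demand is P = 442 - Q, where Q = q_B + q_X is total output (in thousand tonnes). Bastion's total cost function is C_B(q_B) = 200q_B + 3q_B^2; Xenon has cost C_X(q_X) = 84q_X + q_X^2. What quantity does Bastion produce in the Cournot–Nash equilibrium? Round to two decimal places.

Bastion's profit: π_B = (442 - Q)q_B - (200q_B + 3q_B²). Setting ∂π_B/∂q_B = 0: 242 - 8q_B - (q_X) = 0.
Xenon's first-order condition: 358 - 4q_X - (q_B) = 0.
Rearranging gives the reaction functions q_B = (242 - q_X)/8 and q_X = (358 - q_B)/4.
Substituting one into the other gives q_B = 610/31 and q_X = 84.5806.

19.68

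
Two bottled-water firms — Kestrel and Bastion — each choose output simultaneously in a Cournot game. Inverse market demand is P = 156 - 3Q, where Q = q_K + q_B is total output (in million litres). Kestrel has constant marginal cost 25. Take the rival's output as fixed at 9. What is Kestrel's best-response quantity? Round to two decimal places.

With the rival's output fixed at 9, Kestrel's profit is π_K = (156 - 3·9 - 3q_K)q_K - (25q_K) = (129 - 3q_K)q_K - (25q_K).
∂π_K/∂q_K = 104 - 6q_K = 0, so q_K = 52/3.

17.33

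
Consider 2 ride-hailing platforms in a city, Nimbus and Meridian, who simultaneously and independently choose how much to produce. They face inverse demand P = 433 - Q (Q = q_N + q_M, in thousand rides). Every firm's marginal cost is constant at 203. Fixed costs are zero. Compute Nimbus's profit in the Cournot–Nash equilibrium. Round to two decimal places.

Each firm earns π_i = (433 - Q)q_i - 203q_i.
First-order condition (treating rivals' output as given): 230 - 2q_i - q_j = 0.
By symmetry each firm produces the same amount; substituting q_j = q_i yields q_i = 230/3.
Price P = 433 - 460/3 = 839/3.
Nimbus's profit: (839/3 - 203)·(230/3) = 5877.7778.

5877.78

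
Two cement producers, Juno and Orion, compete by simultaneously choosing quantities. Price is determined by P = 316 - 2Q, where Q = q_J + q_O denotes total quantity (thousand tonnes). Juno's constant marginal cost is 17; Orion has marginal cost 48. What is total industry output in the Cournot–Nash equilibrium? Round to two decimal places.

Juno's profit: π_J = (316 - 2Q)q_J - (17q_J). Setting ∂π_J/∂q_J = 0: 299 - 4q_J - 2(q_O) = 0.
Orion's profit: π_O = (316 - 2Q)q_O - (48q_O). Setting ∂π_O/∂q_O = 0: 268 - 4q_O - 2(q_J) = 0.
Rearranging gives the reaction functions q_J = (299 - 2q_O)/4 and q_O = (268 - 2q_J)/4.
Solving the pair: q_J = 55, q_O = 79/2.
Total output Q = 55 + 79/2 = 189/2.

94.50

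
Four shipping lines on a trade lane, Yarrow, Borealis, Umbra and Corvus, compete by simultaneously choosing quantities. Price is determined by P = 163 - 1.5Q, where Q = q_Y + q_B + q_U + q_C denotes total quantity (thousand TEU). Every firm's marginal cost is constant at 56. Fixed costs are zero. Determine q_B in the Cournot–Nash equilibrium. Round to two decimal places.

Each firm earns π_i = (163 - 1.5Q)q_i - 56q_i.
Setting ∂π_i/∂q_i = 0 with rivals' quantities fixed: 107 - 3q_i - (3/2)·Σ_{j≠i} q_j = 0.
With identical firms every q_j equals q_i, so Σ_{j≠i} q_j = 3q_i and 107 = (15/2)q_i, giving q_i = 214/15.

14.27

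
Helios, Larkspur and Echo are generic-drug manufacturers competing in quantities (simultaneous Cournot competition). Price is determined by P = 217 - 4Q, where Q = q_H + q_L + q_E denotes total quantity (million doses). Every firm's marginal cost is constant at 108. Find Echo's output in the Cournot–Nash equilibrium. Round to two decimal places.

6.81

A representative firm's profit is π_i = q_i(217 - 4Q) - 108q_i.
First-order condition (treating rivals' output as given): 109 - 8q_i - 4·Σ_{j≠i} q_j = 0.
By symmetry each firm produces the same amount; substituting Σ_{j≠i} q_j = 2q_i yields q_i = 109/16.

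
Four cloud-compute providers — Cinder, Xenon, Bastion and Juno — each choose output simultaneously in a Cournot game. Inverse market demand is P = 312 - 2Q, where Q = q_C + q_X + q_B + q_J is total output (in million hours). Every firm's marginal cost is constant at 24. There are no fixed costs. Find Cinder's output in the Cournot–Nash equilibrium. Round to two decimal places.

Each firm earns π_i = (312 - 2Q)q_i - 24q_i.
Setting ∂π_i/∂q_i = 0 with rivals' quantities fixed: 288 - 4q_i - 2·Σ_{j≠i} q_j = 0.
By symmetry each firm produces the same amount; substituting Σ_{j≠i} q_j = 3q_i yields q_i = 288/10 = 144/5.

28.80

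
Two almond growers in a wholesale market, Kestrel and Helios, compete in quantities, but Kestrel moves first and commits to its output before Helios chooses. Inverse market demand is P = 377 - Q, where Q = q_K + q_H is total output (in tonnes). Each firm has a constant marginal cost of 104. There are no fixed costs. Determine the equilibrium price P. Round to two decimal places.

172.25

Solve by backward induction. Given q_K, the follower Helios maximises π_H = (377 - q_K - q_H)q_H - 104q_H.
∂π_H/∂q_H = 273 - q_K - 2q_H = 0 gives the reaction function q_H = (273 - q_K)/2.
Kestrel substitutes q_H(q_K) into its own profit: π_K = q_K(377 - q_K - (273 - q_K)/2) - 104q_K = (481/2 - (1/2)q_K)q_K - 104q_K.
The leader's first-order condition 273/2 - q_K = 0 yields q_K = 273/2.
Then q_H = (273 - 273/2)/2 = 273/4.
Total output Q = 819/4, so price P = 377 - 819/4 = 689/4.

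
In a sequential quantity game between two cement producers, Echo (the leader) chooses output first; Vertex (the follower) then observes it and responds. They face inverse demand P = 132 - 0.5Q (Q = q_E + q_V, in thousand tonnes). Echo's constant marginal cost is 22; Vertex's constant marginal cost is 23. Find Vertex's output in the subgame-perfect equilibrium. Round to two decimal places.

53.50

The follower Vertex best-responds to any q_E: π_V = (132 - 0.5Q)q_V - 23q_V.
∂π_V/∂q_V = 109 - (1/2)q_E - q_V = 0 gives the reaction function q_V = (109 - (1/2)q_E).
The leader anticipates this reaction. Substituting into P = 132 - 0.5Q gives P = 155/2 - (1/4)q_E, so π_E = (155/2 - (1/4)q_E)q_E - 22q_E.
The leader's first-order condition 111/2 - (1/2)q_E = 0 yields q_E = 111.
Then q_V = (109 - (1/2)·111) = 107/2.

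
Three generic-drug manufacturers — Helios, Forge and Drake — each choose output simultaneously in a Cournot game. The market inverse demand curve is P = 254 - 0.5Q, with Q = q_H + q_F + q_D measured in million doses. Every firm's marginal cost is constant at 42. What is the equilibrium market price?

95

A representative firm's profit is π_i = q_i(254 - 0.5Q) - 42q_i.
First-order condition (treating rivals' output as given): 212 - q_i - (1/2)·Σ_{j≠i} q_j = 0.
With identical firms every q_j equals q_i, so Σ_{j≠i} q_j = 2q_i and 212 = 2q_i, giving q_i = 106.
Total output Q = 318, so price P = 254 - (1/2)·318 = 95.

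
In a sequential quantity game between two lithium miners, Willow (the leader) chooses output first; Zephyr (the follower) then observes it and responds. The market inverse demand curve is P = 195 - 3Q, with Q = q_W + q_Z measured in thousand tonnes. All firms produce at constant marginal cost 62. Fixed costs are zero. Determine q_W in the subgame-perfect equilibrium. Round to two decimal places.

Solve by backward induction. Given q_W, the follower Zephyr maximises π_Z = (195 - 3q_W - 3q_Z)q_Z - 62q_Z.
Setting the follower's marginal profit to zero, 133 - 3q_W - 6q_Z = 0, i.e. q_Z = (133 - 3q_W)/6.
The leader anticipates this reaction. Substituting into P = 195 - 3Q gives P = 257/2 - (3/2)q_W, so π_W = (257/2 - (3/2)q_W)q_W - 62q_W.
Leader FOC: 133/2 - 3q_W = 0, so q_W = 133/6.
Then q_Z = (133 - 3·(133/6))/6 = 133/12.

22.17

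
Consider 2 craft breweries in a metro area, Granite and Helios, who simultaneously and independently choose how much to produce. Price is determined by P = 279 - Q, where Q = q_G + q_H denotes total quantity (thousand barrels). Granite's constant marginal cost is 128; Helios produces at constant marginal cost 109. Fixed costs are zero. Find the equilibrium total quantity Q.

Granite's profit: π_G = (279 - Q)q_G - (128q_G). Setting ∂π_G/∂q_G = 0: 151 - 2q_G - (q_H) = 0.
Helios's profit: π_H = (279 - Q)q_H - (109q_H). Setting ∂π_H/∂q_H = 0: 170 - 2q_H - (q_G) = 0.
Rearranging gives the reaction functions q_G = (151 - q_H)/2 and q_H = (170 - q_G)/2.
Solving the pair: q_G = 44, q_H = 63.
Total output Q = 44 + 63 = 107.

107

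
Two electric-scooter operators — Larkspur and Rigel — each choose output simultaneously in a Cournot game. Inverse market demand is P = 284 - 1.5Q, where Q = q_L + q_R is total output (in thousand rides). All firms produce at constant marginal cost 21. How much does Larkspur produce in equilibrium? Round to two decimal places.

58.44

A representative firm's profit is π_i = q_i(284 - 1.5Q) - 21q_i.
First-order condition (treating rivals' output as given): 263 - 3q_i - (3/2)q_j = 0.
By symmetry each firm produces the same amount; substituting q_j = q_i yields q_i = 263/(9/2) = 526/9.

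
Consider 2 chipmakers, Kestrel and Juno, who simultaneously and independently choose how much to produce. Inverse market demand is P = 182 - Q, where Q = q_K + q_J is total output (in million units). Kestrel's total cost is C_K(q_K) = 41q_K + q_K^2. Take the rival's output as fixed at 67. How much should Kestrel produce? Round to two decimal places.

With the rival's output fixed at 67, Kestrel's profit is π_K = (182 - 67 - q_K)q_K - (41q_K + q_K²) = (115 - q_K)q_K - (41q_K + q_K²).
∂π_K/∂q_K = 74 - 4q_K = 0, so q_K = 37/2.

18.50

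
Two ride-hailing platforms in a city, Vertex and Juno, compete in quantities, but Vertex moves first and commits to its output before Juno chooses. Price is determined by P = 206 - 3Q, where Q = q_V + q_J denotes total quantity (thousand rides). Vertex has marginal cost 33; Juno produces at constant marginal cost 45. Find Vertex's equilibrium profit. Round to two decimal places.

Solve by backward induction. Given q_V, the follower Juno maximises π_J = (206 - 3q_V - 3q_J)q_J - 45q_J.
∂π_J/∂q_J = 161 - 3q_V - 6q_J = 0 gives the reaction function q_J = (161 - 3q_V)/6.
The leader anticipates this reaction. Substituting into P = 206 - 3Q gives P = 251/2 - (3/2)q_V, so π_V = (251/2 - (3/2)q_V)q_V - 33q_V.
The leader's first-order condition 185/2 - 3q_V = 0 yields q_V = 185/6.
Then q_J = (161 - 3·(185/6))/6 = 137/12.
Price P = 206 - 3·(169/4) = 317/4.
Vertex's profit: (317/4 - 33)·(185/6) = 1426.0417.

1426.04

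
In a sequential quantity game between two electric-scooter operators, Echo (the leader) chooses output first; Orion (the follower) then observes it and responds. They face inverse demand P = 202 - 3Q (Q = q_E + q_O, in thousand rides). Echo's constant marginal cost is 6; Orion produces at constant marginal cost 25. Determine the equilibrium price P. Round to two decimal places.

Solve by backward induction. Given q_E, the follower Orion maximises π_O = (202 - 3q_E - 3q_O)q_O - 25q_O.
∂π_O/∂q_O = 177 - 3q_E - 6q_O = 0 gives the reaction function q_O = (177 - 3q_E)/6.
Echo substitutes q_O(q_E) into its own profit: π_E = q_E(202 - 3q_E - (177 - 3q_E)/2) - 6q_E = (227/2 - (3/2)q_E)q_E - 6q_E.
Leader FOC: 215/2 - 3q_E = 0, so q_E = 215/6.
Then q_O = (177 - 3·(215/6))/6 = 139/12.
Total output Q = 569/12, so price P = 202 - 3·(569/12) = 239/4.

59.75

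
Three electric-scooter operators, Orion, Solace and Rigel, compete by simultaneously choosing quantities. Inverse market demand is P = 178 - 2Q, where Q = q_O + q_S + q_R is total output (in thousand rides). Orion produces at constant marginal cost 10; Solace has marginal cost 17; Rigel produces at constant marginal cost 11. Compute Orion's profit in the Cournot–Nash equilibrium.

Orion's profit: π_O = (178 - 2Q)q_O - (10q_O). Setting ∂π_O/∂q_O = 0: 168 - 4q_O - 2(q_S + q_R) = 0.
Solace's first-order condition: 161 - 4q_S - 2(q_O + q_R) = 0.
Rigel's profit: π_R = (178 - 2Q)q_R - (11q_R). Setting ∂π_R/∂q_R = 0: 167 - 4q_R - 2(q_O + q_S) = 0.
Adding the 3 conditions: 496 − 4Q − 4Q = 0, i.e. Q = 62.
Back-substituting: q_O = (168 − 124)/2 = 22, q_S = (161 − 124)/2 = 37/2, q_R = (167 − 124)/2 = 43/2.
Price P = 178 - 2·62 = 54.
Orion's profit: (54 - 10)·22 = 968.

968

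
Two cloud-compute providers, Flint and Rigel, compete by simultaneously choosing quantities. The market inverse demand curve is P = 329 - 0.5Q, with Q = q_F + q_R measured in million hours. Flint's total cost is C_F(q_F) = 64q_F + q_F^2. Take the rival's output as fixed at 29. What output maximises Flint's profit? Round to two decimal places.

With the rival's output fixed at 29, Flint's profit is π_F = (329 - (1/2)·29 - (1/2)q_F)q_F - (64q_F + q_F²) = (629/2 - (1/2)q_F)q_F - (64q_F + q_F²).
∂π_F/∂q_F = 501/2 - 3q_F = 0, so q_F = 167/2.

83.50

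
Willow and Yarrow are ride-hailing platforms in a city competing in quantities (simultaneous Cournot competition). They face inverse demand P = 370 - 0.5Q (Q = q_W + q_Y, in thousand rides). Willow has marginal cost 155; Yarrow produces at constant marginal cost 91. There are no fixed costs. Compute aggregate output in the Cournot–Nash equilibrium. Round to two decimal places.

329.33

Willow's profit: π_W = (370 - 0.5Q)q_W - (155q_W). Setting ∂π_W/∂q_W = 0: 215 - q_W - (1/2)(q_Y) = 0.
Yarrow's profit: π_Y = (370 - 0.5Q)q_Y - (91q_Y). Setting ∂π_Y/∂q_Y = 0: 279 - q_Y - (1/2)(q_W) = 0.
So q_W = (215 - (1/2)q_Y) and q_Y = (279 - (1/2)q_W).
Substituting one into the other gives q_W = 302/3 and q_Y = 686/3.
Total output Q = 302/3 + 686/3 = 988/3.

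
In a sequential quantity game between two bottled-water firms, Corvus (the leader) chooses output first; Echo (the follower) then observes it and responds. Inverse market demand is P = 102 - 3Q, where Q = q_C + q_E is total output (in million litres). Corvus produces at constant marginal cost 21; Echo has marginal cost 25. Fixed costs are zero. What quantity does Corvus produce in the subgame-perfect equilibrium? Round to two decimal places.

The follower Echo best-responds to any q_C: π_E = (102 - 3Q)q_E - 25q_E.
∂π_E/∂q_E = 77 - 3q_C - 6q_E = 0 gives the reaction function q_E = (77 - 3q_C)/6.
The leader anticipates this reaction. Substituting into P = 102 - 3Q gives P = 127/2 - (3/2)q_C, so π_C = (127/2 - (3/2)q_C)q_C - 21q_C.
Leader FOC: 85/2 - 3q_C = 0, so q_C = 85/6.
Then q_E = (77 - 3·(85/6))/6 = 23/4.

14.17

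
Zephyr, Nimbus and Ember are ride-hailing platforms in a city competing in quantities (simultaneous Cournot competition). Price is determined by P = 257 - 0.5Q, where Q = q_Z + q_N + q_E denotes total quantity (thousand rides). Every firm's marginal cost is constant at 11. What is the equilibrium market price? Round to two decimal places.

A representative firm's profit is π_i = q_i(257 - 0.5Q) - 11q_i.
First-order condition (treating rivals' output as given): 246 - q_i - (1/2)·Σ_{j≠i} q_j = 0.
With identical firms every q_j equals q_i, so Σ_{j≠i} q_j = 2q_i and 246 = 2q_i, giving q_i = 123.
Total output Q = 369, so price P = 257 - (1/2)·369 = 145/2.

72.50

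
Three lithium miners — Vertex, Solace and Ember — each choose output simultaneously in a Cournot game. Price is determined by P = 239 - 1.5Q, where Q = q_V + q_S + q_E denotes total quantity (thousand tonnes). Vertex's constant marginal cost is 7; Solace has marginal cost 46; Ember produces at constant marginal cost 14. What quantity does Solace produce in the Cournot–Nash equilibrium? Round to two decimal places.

20.33

Vertex's profit: π_V = (239 - 1.5Q)q_V - (7q_V). Setting ∂π_V/∂q_V = 0: 232 - 3q_V - (3/2)(q_S + q_E) = 0.
Solace's profit: π_S = (239 - 1.5Q)q_S - (46q_S). Setting ∂π_S/∂q_S = 0: 193 - 3q_S - (3/2)(q_V + q_E) = 0.
Ember's first-order condition: 225 - 3q_E - (3/2)(q_V + q_S) = 0.
Adding the 3 first-order conditions: 650 − 6Q = 0, so Q = 325/3.
Back-substituting: q_V = (232 − 325/2)/(3/2) = 139/3, q_S = (193 − 325/2)/(3/2) = 61/3, q_E = (225 − 325/2)/(3/2) = 125/3.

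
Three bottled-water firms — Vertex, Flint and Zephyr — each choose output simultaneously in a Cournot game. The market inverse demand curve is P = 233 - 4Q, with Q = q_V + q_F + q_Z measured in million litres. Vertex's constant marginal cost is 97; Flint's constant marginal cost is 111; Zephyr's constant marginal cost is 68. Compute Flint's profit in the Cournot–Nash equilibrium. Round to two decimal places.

Vertex's profit: π_V = (233 - 4Q)q_V - (97q_V). Setting ∂π_V/∂q_V = 0: 136 - 8q_V - 4(q_F + q_Z) = 0.
Flint's profit: π_F = (233 - 4Q)q_F - (111q_F). Setting ∂π_F/∂q_F = 0: 122 - 8q_F - 4(q_V + q_Z) = 0.
Zephyr's profit: π_Z = (233 - 4Q)q_Z - (68q_Z). Setting ∂π_Z/∂q_Z = 0: 165 - 8q_Z - 4(q_V + q_F) = 0.
Adding the 3 conditions: 423 − 8Q − 8Q = 0, i.e. Q = 423/16.
Back-substituting: q_V = (136 − 423/4)/4 = 121/16, q_F = (122 − 423/4)/4 = 65/16, q_Z = (165 − 423/4)/4 = 237/16.
Price P = 233 - 4·(423/16) = 509/4.
Flint's profit: (509/4 - 111)·(65/16) = 66.0156.

66.02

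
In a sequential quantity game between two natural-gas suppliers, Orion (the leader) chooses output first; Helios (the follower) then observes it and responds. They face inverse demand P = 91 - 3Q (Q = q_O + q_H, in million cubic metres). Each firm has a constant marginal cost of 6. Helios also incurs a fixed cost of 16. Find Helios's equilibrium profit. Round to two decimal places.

The follower Helios best-responds to any q_O: π_H = (91 - 3Q)q_H - 6q_H.
Setting the follower's marginal profit to zero, 85 - 3q_O - 6q_H = 0, i.e. q_H = (85 - 3q_O)/6.
Orion substitutes q_H(q_O) into its own profit: π_O = q_O(91 - 3q_O - (85 - 3q_O)/2) - 6q_O = (97/2 - (3/2)q_O)q_O - 6q_O.
Maximising: ∂π_O/∂q_O = 85/2 - 3q_O = 0, giving q_O = 85/6.
Then q_H = (85 - 3·(85/6))/6 = 85/12.
Price P = 91 - 3·(85/4) = 109/4.
Helios's profit: (109/4 - 6)·(85/12) - 16 = 134.5208.

134.52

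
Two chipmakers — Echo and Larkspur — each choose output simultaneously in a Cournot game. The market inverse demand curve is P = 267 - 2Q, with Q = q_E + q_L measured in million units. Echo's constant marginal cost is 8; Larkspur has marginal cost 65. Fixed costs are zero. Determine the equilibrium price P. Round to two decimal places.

Echo's profit: π_E = (267 - 2Q)q_E - (8q_E). Setting ∂π_E/∂q_E = 0: 259 - 4q_E - 2(q_L) = 0.
Larkspur's profit: π_L = (267 - 2Q)q_L - (65q_L). Setting ∂π_L/∂q_L = 0: 202 - 4q_L - 2(q_E) = 0.
So q_E = (259 - 2q_L)/4 and q_L = (202 - 2q_E)/4.
Substituting one into the other gives q_E = 158/3 and q_L = 145/6.
Total output Q = 461/6, so price P = 267 - 2·(461/6) = 340/3.

113.33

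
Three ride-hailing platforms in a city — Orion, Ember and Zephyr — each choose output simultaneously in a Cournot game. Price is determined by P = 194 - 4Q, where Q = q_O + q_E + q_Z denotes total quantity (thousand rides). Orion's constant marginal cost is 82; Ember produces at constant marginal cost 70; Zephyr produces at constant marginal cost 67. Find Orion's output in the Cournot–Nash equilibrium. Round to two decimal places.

Orion's profit: π_O = (194 - 4Q)q_O - (82q_O). Setting ∂π_O/∂q_O = 0: 112 - 8q_O - 4(q_E + q_Z) = 0.
Ember's first-order condition: 124 - 8q_E - 4(q_O + q_Z) = 0.
Zephyr's first-order condition: 127 - 8q_Z - 4(q_O + q_E) = 0.
Adding the 3 conditions: 363 − 8Q − 8Q = 0, i.e. Q = 363/16.
Back-substituting: q_O = (112 − 363/4)/4 = 85/16, q_E = (124 − 363/4)/4 = 133/16, q_Z = (127 − 363/4)/4 = 145/16.

5.31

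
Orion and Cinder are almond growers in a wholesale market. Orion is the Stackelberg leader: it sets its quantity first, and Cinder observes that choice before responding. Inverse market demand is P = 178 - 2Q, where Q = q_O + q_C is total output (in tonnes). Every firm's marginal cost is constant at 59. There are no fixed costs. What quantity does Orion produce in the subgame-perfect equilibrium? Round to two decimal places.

The follower Cinder best-responds to any q_O: π_C = (178 - 2Q)q_C - 59q_C.
Follower FOC: 119 - 2q_O - 4q_C = 0, so q_C(q_O) = (119 - 2q_O)/4.
The leader anticipates this reaction. Substituting into P = 178 - 2Q gives P = 237/2 - q_O, so π_O = (237/2 - q_O)q_O - 59q_O.
The leader's first-order condition 119/2 - 2q_O = 0 yields q_O = 119/4.
Then q_C = (119 - 2·(119/4))/4 = 119/8.

29.75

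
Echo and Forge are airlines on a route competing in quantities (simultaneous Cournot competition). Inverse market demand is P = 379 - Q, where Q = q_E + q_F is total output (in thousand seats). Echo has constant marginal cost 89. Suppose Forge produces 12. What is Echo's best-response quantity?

139

With the rival's output fixed at 12, Echo's profit is π_E = (379 - 12 - q_E)q_E - (89q_E) = (367 - q_E)q_E - (89q_E).
∂π_E/∂q_E = 278 - 2q_E = 0, so q_E = 139.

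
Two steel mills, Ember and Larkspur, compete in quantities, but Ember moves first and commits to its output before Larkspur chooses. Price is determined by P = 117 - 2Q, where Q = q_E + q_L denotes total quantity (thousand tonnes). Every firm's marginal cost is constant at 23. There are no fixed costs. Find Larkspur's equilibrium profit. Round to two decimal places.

Solve by backward induction. Given q_E, the follower Larkspur maximises π_L = (117 - 2q_E - 2q_L)q_L - 23q_L.
Follower FOC: 94 - 2q_E - 4q_L = 0, so q_L(q_E) = (94 - 2q_E)/4.
Ember substitutes q_L(q_E) into its own profit: π_E = q_E(117 - 2q_E - (94 - 2q_E)/2) - 23q_E = (70 - q_E)q_E - 23q_E.
Leader FOC: 47 - 2q_E = 0, so q_E = 47/2.
Then q_L = (94 - 2·(47/2))/4 = 47/4.
Price P = 117 - 2·(141/4) = 93/2.
Larkspur's profit: (93/2 - 23)·(47/4) = 276.1250.

276.13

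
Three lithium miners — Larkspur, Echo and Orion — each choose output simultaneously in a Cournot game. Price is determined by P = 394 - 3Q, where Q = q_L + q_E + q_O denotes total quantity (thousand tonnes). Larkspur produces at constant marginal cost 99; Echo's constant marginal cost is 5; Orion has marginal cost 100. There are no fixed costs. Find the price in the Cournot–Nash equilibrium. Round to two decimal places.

Larkspur's profit: π_L = (394 - 3Q)q_L - (99q_L). Setting ∂π_L/∂q_L = 0: 295 - 6q_L - 3(q_E + q_O) = 0.
Echo's first-order condition: 389 - 6q_E - 3(q_L + q_O) = 0.
Orion's profit: π_O = (394 - 3Q)q_O - (100q_O). Setting ∂π_O/∂q_O = 0: 294 - 6q_O - 3(q_L + q_E) = 0.
Adding the 3 conditions: 978 − 6Q − 6Q = 0, i.e. Q = 163/2.
Back-substituting: q_L = (295 − 489/2)/3 = 101/6, q_E = (389 − 489/2)/3 = 289/6, q_O = (294 − 489/2)/3 = 33/2.
Total output Q = 163/2, so price P = 394 - 3·(163/2) = 299/2.

149.50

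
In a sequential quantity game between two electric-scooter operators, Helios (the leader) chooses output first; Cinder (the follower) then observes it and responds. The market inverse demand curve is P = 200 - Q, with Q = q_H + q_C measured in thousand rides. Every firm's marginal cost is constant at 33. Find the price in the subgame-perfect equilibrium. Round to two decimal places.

Solve by backward induction. Given q_H, the follower Cinder maximises π_C = (200 - q_H - q_C)q_C - 33q_C.
Follower FOC: 167 - q_H - 2q_C = 0, so q_C(q_H) = (167 - q_H)/2.
The leader anticipates this reaction. Substituting into P = 200 - Q gives P = 233/2 - (1/2)q_H, so π_H = (233/2 - (1/2)q_H)q_H - 33q_H.
Leader FOC: 167/2 - q_H = 0, so q_H = 167/2.
Then q_C = (167 - 167/2)/2 = 167/4.
Total output Q = 501/4, so price P = 200 - 501/4 = 299/4.

74.75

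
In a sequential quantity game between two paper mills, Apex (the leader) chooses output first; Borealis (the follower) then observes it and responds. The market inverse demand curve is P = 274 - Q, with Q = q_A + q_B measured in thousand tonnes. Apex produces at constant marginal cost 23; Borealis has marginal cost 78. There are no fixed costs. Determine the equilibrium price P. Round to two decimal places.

99.50

The follower Borealis best-responds to any q_A: π_B = (274 - Q)q_B - 78q_B.
Follower FOC: 196 - q_A - 2q_B = 0, so q_B(q_A) = (196 - q_A)/2.
The leader anticipates this reaction. Substituting into P = 274 - Q gives P = 176 - (1/2)q_A, so π_A = (176 - (1/2)q_A)q_A - 23q_A.
The leader's first-order condition 153 - q_A = 0 yields q_A = 153.
Then q_B = (196 - 153)/2 = 43/2.
Total output Q = 349/2, so price P = 274 - 349/2 = 199/2.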